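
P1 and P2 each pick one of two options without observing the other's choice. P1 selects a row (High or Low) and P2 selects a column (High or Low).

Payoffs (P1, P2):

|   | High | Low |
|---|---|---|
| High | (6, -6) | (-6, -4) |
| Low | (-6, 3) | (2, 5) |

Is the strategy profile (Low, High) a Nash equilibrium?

At (Low, High), P1 earns -6; switching to High would give 6, so P1 would deviate.
P2 earns 3; switching to Low would give 5, so P2 would deviate.
Since at least one player can profitably deviate, this is not a Nash equilibrium.

No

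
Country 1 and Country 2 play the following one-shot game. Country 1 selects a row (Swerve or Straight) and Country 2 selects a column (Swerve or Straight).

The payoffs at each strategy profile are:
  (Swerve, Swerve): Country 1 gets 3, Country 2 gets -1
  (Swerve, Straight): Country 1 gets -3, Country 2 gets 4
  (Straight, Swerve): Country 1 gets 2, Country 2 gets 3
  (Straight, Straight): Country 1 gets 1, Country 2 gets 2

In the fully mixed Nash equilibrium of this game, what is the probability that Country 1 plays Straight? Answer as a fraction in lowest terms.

Let r be the probability that Country 1 plays Swerve. In a completely mixed equilibrium, Country 2 must be indifferent between Swerve and Straight.
Country 2's expected payoff from Swerve is −r + 3(1−r); from Straight it is 4r + 2(1−r).
Setting these equal: −4r + 3 = 2r + 2, so r = 1/6.
Therefore Country 1 plays Straight with probability 1 − 1/6 = 5/6.

5/6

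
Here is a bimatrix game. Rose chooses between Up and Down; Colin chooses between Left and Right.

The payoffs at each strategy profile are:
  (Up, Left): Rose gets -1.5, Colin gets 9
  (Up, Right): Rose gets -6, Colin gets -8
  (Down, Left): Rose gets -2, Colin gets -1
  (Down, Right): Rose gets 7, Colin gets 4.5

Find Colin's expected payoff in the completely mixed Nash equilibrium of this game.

13/9

First find x, the probability Rose plays Up, from Colin's indifference between Left and Right: 9x − (1−x) = −8x + 4.5(1−x), giving x = 11/45.
Since Colin is indifferent in equilibrium, Colin's expected payoff equals the payoff from either column against (11/45, 34/45). Using Left: 9(11/45) − (34/45) = 13/9.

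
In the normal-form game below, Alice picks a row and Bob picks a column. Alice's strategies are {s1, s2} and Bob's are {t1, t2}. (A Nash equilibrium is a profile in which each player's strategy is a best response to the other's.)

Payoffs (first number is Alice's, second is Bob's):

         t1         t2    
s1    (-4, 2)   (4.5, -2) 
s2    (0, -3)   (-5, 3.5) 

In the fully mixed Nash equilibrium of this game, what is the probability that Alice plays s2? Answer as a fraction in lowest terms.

Let x be the probability that Alice plays s1. In a completely mixed equilibrium, Bob must be indifferent between t1 and t2.
Bob's expected payoff from t1 is 2x − 3(1−x); from t2 it is −2x + 3.5(1−x).
Setting these equal: 5x − 3 = −5.5x + 3.5, so x = 13/21.
Therefore Alice plays s2 with probability 1 − 13/21 = 8/21.

8/21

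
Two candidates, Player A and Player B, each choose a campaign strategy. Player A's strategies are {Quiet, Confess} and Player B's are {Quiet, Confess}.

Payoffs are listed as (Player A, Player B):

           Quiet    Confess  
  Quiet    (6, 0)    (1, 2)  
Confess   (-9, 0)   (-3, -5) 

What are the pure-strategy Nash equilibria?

(Quiet, Quiet): Player B prefers Confess (2 > 0) — not an equilibrium.
(Quiet, Confess): Player A gets 1 ≥ -3 from Confess, and Player B gets 2 ≥ 0 from Quiet — Nash equilibrium.
(Confess, Quiet): Player A prefers Quiet (6 > -9) — not an equilibrium.
(Confess, Confess): Player A prefers Quiet (1 > -3); Player B prefers Quiet (0 > -5) — not an equilibrium.

(Quiet, Confess)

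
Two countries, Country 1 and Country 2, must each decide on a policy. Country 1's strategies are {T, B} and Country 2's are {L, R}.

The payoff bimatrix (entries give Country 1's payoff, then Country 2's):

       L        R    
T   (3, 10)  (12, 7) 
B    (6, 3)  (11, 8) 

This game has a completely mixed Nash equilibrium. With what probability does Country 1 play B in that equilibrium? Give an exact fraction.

Let p be the probability that Country 1 plays T. In a completely mixed equilibrium, Country 2 must be indifferent between L and R.
Country 2's expected payoff from L is 10p + 3(1−p); from R it is 7p + 8(1−p).
Setting these equal: 7p + 3 = −p + 8, so p = 5/8.
Therefore Country 1 plays B with probability 1 − 5/8 = 3/8.

3/8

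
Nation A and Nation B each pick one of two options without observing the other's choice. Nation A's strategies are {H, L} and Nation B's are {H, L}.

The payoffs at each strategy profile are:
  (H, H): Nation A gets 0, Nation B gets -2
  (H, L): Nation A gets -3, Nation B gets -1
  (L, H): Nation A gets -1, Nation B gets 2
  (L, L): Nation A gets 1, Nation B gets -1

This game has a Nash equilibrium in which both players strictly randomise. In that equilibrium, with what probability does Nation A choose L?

1/4

Let p be the probability that Nation A plays H. In a completely mixed equilibrium, Nation B must be indifferent between H and L.
Nation B's expected payoff from H is −2p + 2(1−p); from L it is −p − (1−p).
Setting these equal: −4p + 2 = -1, so p = 3/4.
Therefore Nation A plays L with probability 1 − 3/4 = 1/4.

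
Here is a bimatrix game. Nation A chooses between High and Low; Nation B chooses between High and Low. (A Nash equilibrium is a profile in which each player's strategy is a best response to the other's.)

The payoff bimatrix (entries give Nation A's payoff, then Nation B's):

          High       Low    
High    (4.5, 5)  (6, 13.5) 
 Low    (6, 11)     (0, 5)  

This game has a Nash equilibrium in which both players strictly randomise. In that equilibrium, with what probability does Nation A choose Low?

Let x be the probability that Nation A plays High. In a completely mixed equilibrium, Nation B must be indifferent between High and Low.
Nation B's expected payoff from High is 5x + 11(1−x); from Low it is 13.5x + 5(1−x).
Setting these equal: −6x + 11 = 8.5x + 5, so x = 12/29.
Therefore Nation A plays Low with probability 1 − 12/29 = 17/29.

17/29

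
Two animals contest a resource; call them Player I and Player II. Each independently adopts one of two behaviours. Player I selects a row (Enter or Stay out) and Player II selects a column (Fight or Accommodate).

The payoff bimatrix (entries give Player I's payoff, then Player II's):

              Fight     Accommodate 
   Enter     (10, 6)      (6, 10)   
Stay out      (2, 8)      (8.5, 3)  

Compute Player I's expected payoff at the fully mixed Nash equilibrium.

146/21

First find q, the probability Player II plays Fight, from Player I's indifference between Enter and Stay out: 10q + 6(1−q) = 2q + 8.5(1−q), giving q = 5/21.
Since Player I is indifferent in equilibrium, Player I's expected payoff equals the payoff from either row against (5/21, 16/21). Using Enter: 10(5/21) + 6(16/21) = 146/21.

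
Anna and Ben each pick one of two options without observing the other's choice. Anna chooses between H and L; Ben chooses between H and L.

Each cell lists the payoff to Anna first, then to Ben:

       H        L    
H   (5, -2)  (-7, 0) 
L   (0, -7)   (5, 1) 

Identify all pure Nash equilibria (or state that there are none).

(H, H): Ben prefers L (0 > -2) — not an equilibrium.
(H, L): Anna prefers L (5 > -7) — not an equilibrium.
(L, H): Anna prefers H (5 > 0); Ben prefers L (1 > -7) — not an equilibrium.
(L, L): Anna gets 5 ≥ -7 from H, and Ben gets 1 ≥ -7 from H — Nash equilibrium.

(L, L)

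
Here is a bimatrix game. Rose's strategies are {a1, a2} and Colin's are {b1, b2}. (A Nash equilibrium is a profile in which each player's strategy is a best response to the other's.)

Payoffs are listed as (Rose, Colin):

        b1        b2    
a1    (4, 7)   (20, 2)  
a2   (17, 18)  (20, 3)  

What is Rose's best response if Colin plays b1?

Against b1, Rose earns 4 from a1 and 17 from a2.
So a2 is the best response.

a2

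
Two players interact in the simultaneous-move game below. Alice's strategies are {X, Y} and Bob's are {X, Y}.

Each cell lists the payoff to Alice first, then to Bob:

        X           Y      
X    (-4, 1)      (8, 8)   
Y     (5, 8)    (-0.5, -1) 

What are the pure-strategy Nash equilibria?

(X, Y) and (Y, X)

(X, X): Alice prefers Y (5 > -4); Bob prefers Y (8 > 1) — not an equilibrium.
(X, Y): Alice gets 8 ≥ -0.5 from Y, and Bob gets 8 ≥ 1 from X — Nash equilibrium.
(Y, X): Alice gets 5 ≥ -4 from X, and Bob gets 8 ≥ -1 from Y — Nash equilibrium.
(Y, Y): Alice prefers X (8 > -0.5); Bob prefers X (8 > -1) — not an equilibrium.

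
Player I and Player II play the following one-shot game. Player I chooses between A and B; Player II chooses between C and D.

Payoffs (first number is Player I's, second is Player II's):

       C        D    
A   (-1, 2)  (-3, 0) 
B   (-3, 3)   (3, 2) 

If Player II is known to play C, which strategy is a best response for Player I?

Against C, Player I earns -1 from A and -3 from B.
So A is the best response.

A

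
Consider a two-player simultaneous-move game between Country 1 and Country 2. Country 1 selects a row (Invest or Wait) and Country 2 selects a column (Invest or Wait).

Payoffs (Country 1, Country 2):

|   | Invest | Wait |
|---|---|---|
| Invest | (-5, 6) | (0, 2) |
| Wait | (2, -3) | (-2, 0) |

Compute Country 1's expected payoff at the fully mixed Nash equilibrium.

-10/9

First find q, the probability Country 2 plays Invest, from Country 1's indifference between Invest and Wait: −5q = 2q − 2(1−q), giving q = 2/9.
Since Country 1 is indifferent in equilibrium, Country 1's expected payoff equals the payoff from either row against (2/9, 7/9). Using Invest: −5(2/9) = -10/9.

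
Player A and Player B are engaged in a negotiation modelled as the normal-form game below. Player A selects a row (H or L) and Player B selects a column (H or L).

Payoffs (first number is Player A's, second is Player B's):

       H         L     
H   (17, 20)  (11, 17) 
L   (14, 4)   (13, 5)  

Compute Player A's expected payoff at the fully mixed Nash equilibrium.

First find q, the probability Player B plays H, from Player A's indifference between H and L: 17q + 11(1−q) = 14q + 13(1−q), giving q = 2/5.
Since Player A is indifferent in equilibrium, Player A's expected payoff equals the payoff from either row against (2/5, 3/5). Using H: 17(2/5) + 11(3/5) = 67/5.

67/5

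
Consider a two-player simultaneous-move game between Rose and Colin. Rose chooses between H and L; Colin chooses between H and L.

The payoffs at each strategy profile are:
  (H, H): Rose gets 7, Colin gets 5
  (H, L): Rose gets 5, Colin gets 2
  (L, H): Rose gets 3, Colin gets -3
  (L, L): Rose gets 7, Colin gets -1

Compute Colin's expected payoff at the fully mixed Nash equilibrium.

First find p, the probability Rose plays H, from Colin's indifference between H and L: 5p − 3(1−p) = 2p − (1−p), giving p = 2/5.
Since Colin is indifferent in equilibrium, Colin's expected payoff equals the payoff from either column against (2/5, 3/5). Using H: 5(2/5) − 3(3/5) = 1/5.

1/5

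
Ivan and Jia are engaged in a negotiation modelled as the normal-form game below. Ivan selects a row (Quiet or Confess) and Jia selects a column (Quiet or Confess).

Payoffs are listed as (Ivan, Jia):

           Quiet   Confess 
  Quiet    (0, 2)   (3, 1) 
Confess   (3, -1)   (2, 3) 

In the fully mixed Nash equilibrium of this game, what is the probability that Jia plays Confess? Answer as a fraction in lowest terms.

Let y be the probability that Jia plays Quiet. In a completely mixed equilibrium, Ivan must be indifferent between Quiet and Confess.
Ivan's expected payoff from Quiet is 3(1−y); from Confess it is 3y + 2(1−y).
Setting these equal: −3y + 3 = y + 2, so y = 1/4.
Therefore Jia plays Confess with probability 1 − 1/4 = 3/4.

3/4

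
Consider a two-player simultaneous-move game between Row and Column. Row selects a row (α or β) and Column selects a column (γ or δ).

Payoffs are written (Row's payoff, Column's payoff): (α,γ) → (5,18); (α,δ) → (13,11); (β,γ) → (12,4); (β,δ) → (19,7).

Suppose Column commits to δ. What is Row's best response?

β

Against δ, Row earns 13 from α and 19 from β.
So β is the best response.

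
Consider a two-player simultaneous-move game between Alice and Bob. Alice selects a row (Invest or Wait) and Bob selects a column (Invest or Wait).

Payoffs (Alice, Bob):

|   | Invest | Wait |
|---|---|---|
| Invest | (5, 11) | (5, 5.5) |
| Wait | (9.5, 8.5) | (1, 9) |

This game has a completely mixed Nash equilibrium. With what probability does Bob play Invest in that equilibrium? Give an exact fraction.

8/17

Let y be the probability that Bob plays Invest. In a completely mixed equilibrium, Alice must be indifferent between Invest and Wait.
Alice's expected payoff from Invest is 5y + 5(1−y); from Wait it is 9.5y + (1−y).
Setting these equal: 5 = 8.5y + 1, so y = 8/17.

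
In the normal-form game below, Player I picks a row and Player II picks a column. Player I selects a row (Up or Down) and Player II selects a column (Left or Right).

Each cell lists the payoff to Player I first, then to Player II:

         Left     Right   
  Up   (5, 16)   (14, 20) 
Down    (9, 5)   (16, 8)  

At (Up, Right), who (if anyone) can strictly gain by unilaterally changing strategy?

Player I at (Up, Right) earns 14; deviating to Down yields 16 — a strict improvement.
Player II earns 20; deviating to Left yields 16 — not better.
Only Player I has a strictly profitable deviation.

Player I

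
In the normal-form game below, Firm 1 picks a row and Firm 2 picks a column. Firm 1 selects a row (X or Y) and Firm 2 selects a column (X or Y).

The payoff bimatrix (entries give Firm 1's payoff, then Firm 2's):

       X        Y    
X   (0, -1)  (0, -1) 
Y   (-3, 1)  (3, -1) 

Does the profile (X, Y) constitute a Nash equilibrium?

At (X, Y), Firm 1 earns 0; switching to Y would give 3, so Firm 1 would deviate.
Firm 2 earns -1; switching to X would give -1, so Firm 2 has no profitable deviation.
Since at least one player can profitably deviate, this is not a Nash equilibrium.

No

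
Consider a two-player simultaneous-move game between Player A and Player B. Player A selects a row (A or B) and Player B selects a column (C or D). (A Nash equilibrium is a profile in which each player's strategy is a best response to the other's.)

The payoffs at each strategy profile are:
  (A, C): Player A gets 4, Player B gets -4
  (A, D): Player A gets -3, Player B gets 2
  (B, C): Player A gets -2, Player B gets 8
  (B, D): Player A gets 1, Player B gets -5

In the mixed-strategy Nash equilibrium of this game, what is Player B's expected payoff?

First find x, the probability Player A plays A, from Player B's indifference between C and D: −4x + 8(1−x) = 2x − 5(1−x), giving x = 13/19.
Since Player B is indifferent in equilibrium, Player B's expected payoff equals the payoff from either column against (13/19, 6/19). Using C: −4(13/19) + 8(6/19) = -4/19.

-4/19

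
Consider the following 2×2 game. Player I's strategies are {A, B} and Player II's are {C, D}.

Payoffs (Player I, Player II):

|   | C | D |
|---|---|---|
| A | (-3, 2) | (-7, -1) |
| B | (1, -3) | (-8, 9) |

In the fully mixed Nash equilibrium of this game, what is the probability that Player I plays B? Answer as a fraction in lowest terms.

Let r be the probability that Player I plays A. In a completely mixed equilibrium, Player II must be indifferent between C and D.
Player II's expected payoff from C is 2r − 3(1−r); from D it is −r + 9(1−r).
Setting these equal: 5r − 3 = −10r + 9, so r = 4/5.
Therefore Player I plays B with probability 1 − 4/5 = 1/5.

1/5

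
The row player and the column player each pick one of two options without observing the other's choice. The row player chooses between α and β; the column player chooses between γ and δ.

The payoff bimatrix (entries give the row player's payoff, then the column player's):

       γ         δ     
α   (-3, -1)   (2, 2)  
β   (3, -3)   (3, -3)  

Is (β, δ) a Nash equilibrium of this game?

At (β, δ), the row player earns 3; switching to α would give 2, so the row player has no profitable deviation.
The column player earns -3; switching to γ would give -3, so the column player has no profitable deviation.
Neither player can gain by a unilateral deviation, so this profile is a Nash equilibrium.

Yes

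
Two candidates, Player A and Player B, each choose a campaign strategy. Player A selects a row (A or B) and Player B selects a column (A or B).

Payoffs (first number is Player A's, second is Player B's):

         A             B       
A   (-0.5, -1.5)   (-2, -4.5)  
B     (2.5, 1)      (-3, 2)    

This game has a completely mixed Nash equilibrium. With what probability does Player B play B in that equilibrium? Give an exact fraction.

3/4

Let c be the probability that Player B plays A. In a completely mixed equilibrium, Player A must be indifferent between A and B.
Player A's expected payoff from A is −0.5c − 2(1−c); from B it is 2.5c − 3(1−c).
Setting these equal: 1.5c − 2 = 5.5c − 3, so c = 1/4.
Therefore Player B plays B with probability 1 − 1/4 = 3/4.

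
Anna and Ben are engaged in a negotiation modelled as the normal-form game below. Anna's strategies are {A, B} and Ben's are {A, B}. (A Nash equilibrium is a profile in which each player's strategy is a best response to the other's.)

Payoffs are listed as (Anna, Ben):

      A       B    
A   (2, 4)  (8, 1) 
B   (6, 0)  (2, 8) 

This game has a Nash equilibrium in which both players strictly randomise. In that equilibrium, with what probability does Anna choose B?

Let p be the probability that Anna plays A. In a completely mixed equilibrium, Ben must be indifferent between A and B.
Ben's expected payoff from A is 4p; from B it is p + 8(1−p).
Setting these equal: 4p = −7p + 8, so p = 8/11.
Therefore Anna plays B with probability 1 − 8/11 = 3/11.

3/11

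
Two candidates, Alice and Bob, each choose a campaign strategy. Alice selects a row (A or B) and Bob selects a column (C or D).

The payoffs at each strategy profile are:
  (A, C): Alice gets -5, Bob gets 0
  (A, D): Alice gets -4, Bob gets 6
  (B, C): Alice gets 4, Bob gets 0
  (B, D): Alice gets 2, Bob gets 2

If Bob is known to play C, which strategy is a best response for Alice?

B

Against C, Alice earns -5 from A and 4 from B.
So B is the best response.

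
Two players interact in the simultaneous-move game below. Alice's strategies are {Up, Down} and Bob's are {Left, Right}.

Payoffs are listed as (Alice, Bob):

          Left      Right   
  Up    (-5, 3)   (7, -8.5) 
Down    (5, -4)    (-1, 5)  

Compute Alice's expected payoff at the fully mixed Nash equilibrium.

First find y, the probability Bob plays Left, from Alice's indifference between Up and Down: −5y + 7(1−y) = 5y − (1−y), giving y = 4/9.
Since Alice is indifferent in equilibrium, Alice's expected payoff equals the payoff from either row against (4/9, 5/9). Using Up: −5(4/9) + 7(5/9) = 5/3.

5/3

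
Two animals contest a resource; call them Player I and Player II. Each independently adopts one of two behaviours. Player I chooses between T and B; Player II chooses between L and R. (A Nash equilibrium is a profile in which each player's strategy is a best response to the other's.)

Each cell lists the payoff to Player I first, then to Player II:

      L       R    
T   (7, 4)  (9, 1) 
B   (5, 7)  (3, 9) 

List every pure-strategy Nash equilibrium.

(T, L): Player I gets 7 ≥ 5 from B, and Player II gets 4 ≥ 1 from R — Nash equilibrium.
(T, R): Player II prefers L (4 > 1) — not an equilibrium.
(B, L): Player I prefers T (7 > 5); Player II prefers R (9 > 7) — not an equilibrium.
(B, R): Player I prefers T (9 > 3) — not an equilibrium.

(T, L)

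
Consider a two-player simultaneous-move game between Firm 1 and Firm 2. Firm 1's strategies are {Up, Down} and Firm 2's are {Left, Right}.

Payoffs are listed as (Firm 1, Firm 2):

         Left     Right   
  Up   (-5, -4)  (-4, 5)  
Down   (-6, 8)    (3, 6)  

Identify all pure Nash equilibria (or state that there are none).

(Up, Left): Firm 2 prefers Right (5 > -4) — not an equilibrium.
(Up, Right): Firm 1 prefers Down (3 > -4) — not an equilibrium.
(Down, Left): Firm 1 prefers Up (-5 > -6) — not an equilibrium.
(Down, Right): Firm 2 prefers Left (8 > 6) — not an equilibrium.

none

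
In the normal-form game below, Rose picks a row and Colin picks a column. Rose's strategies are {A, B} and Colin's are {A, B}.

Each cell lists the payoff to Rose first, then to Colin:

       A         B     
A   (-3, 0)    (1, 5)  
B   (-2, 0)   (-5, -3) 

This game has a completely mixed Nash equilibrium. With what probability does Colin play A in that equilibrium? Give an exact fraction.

Let y be the probability that Colin plays A. In a completely mixed equilibrium, Rose must be indifferent between A and B.
Rose's expected payoff from A is −3y + (1−y); from B it is −2y − 5(1−y).
Setting these equal: −4y + 1 = 3y − 5, so y = 6/7.

6/7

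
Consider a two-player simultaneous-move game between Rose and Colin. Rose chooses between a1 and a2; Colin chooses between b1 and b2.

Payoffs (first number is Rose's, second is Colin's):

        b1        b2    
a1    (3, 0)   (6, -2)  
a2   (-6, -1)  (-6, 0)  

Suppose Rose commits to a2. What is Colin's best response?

Against a2, Colin earns -1 from b1 and 0 from b2.
So b2 is the best response.

b2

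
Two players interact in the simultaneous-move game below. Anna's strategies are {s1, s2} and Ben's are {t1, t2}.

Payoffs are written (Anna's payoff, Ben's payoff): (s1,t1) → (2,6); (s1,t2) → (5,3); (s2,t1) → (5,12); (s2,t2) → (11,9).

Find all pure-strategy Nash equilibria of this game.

(s1, t1): Anna prefers s2 (5 > 2) — not an equilibrium.
(s1, t2): Anna prefers s2 (11 > 5); Ben prefers t1 (6 > 3) — not an equilibrium.
(s2, t1): Anna gets 5 ≥ 2 from s1, and Ben gets 12 ≥ 9 from t2 — Nash equilibrium.
(s2, t2): Ben prefers t1 (12 > 9) — not an equilibrium.

(s2, t1)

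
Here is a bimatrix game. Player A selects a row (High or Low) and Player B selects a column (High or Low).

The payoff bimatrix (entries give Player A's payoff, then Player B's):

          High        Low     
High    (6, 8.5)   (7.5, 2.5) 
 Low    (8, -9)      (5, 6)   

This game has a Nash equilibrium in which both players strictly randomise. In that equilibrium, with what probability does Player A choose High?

Let x be the probability that Player A plays High. In a completely mixed equilibrium, Player B must be indifferent between High and Low.
Player B's expected payoff from High is 8.5x − 9(1−x); from Low it is 2.5x + 6(1−x).
Setting these equal: 17.5x − 9 = −3.5x + 6, so x = 5/7.

5/7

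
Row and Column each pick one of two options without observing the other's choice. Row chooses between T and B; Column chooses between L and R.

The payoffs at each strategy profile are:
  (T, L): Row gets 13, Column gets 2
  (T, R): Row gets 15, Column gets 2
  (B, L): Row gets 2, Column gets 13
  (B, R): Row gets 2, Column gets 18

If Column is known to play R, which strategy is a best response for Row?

Against R, Row earns 15 from T and 2 from B.
So T is the best response.

T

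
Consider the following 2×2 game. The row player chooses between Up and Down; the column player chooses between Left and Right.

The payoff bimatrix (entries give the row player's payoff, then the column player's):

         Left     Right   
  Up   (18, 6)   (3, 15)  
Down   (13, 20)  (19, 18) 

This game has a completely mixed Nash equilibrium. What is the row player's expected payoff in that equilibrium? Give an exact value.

First find q, the probability the column player plays Left, from the row player's indifference between Up and Down: 18q + 3(1−q) = 13q + 19(1−q), giving q = 16/21.
Since the row player is indifferent in equilibrium, the row player's expected payoff equals the payoff from either row against (16/21, 5/21). Using Up: 18(16/21) + 3(5/21) = 101/7.

101/7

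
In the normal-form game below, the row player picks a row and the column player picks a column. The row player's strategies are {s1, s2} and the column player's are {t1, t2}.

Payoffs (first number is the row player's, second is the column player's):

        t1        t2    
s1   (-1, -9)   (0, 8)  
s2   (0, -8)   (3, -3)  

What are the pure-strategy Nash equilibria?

(s1, t1): the row player prefers s2 (0 > -1); the column player prefers t2 (8 > -9) — not an equilibrium.
(s1, t2): the row player prefers s2 (3 > 0) — not an equilibrium.
(s2, t1): the column player prefers t2 (-3 > -8) — not an equilibrium.
(s2, t2): the row player gets 3 ≥ 0 from s1, and the column player gets -3 ≥ -8 from t1 — Nash equilibrium.

(s2, t2)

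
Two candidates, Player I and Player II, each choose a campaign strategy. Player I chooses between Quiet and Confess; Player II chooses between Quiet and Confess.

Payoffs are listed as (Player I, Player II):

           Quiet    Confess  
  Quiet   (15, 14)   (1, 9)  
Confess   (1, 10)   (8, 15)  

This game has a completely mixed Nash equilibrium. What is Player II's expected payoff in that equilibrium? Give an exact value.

First find x, the probability Player I plays Quiet, from Player II's indifference between Quiet and Confess: 14x + 10(1−x) = 9x + 15(1−x), giving x = 1/2.
Since Player II is indifferent in equilibrium, Player II's expected payoff equals the payoff from either column against (1/2, 1/2). Using Quiet: 14(1/2) + 10(1/2) = 12.

12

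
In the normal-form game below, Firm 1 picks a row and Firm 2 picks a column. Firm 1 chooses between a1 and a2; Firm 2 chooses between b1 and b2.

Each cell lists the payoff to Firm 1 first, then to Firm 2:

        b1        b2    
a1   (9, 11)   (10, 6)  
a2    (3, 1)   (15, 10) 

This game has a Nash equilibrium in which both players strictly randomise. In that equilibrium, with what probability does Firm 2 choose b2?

6/11

Let c be the probability that Firm 2 plays b1. In a completely mixed equilibrium, Firm 1 must be indifferent between a1 and a2.
Firm 1's expected payoff from a1 is 9c + 10(1−c); from a2 it is 3c + 15(1−c).
Setting these equal: −c + 10 = −12c + 15, so c = 5/11.
Therefore Firm 2 plays b2 with probability 1 − 5/11 = 6/11.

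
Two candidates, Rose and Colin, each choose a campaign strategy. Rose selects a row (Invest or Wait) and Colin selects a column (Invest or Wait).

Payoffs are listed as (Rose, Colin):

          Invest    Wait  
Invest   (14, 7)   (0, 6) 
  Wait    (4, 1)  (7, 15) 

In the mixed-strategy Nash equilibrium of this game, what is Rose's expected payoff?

98/17

First find q, the probability Colin plays Invest, from Rose's indifference between Invest and Wait: 14q = 4q + 7(1−q), giving q = 7/17.
Since Rose is indifferent in equilibrium, Rose's expected payoff equals the payoff from either row against (7/17, 10/17). Using Invest: 14(7/17) = 98/17.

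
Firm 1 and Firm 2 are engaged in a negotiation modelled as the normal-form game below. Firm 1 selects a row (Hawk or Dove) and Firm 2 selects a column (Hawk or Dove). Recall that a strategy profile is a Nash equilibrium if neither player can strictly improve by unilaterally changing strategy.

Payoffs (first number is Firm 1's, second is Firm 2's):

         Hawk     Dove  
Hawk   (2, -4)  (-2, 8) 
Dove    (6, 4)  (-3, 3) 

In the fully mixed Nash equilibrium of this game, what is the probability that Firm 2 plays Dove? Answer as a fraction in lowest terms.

Let y be the probability that Firm 2 plays Hawk. In a completely mixed equilibrium, Firm 1 must be indifferent between Hawk and Dove.
Firm 1's expected payoff from Hawk is 2y − 2(1−y); from Dove it is 6y − 3(1−y).
Setting these equal: 4y − 2 = 9y − 3, so y = 1/5.
Therefore Firm 2 plays Dove with probability 1 − 1/5 = 4/5.

4/5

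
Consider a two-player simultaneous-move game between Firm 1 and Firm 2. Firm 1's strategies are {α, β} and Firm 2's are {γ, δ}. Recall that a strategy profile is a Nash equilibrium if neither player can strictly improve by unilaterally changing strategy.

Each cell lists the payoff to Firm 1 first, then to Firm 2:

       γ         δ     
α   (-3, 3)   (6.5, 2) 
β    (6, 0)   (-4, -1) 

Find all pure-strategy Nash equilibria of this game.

(β, γ)

(α, γ): Firm 1 prefers β (6 > -3) — not an equilibrium.
(α, δ): Firm 2 prefers γ (3 > 2) — not an equilibrium.
(β, γ): Firm 1 gets 6 ≥ -3 from α, and Firm 2 gets 0 ≥ -1 from δ — Nash equilibrium.
(β, δ): Firm 1 prefers α (6.5 > -4); Firm 2 prefers γ (0 > -1) — not an equilibrium.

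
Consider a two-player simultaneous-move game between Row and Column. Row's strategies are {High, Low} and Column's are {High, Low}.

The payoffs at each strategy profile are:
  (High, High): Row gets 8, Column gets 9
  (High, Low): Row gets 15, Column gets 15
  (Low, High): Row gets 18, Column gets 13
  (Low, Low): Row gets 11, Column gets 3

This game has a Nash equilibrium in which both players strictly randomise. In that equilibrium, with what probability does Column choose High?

2/7

Let q be the probability that Column plays High. In a completely mixed equilibrium, Row must be indifferent between High and Low.
Row's expected payoff from High is 8q + 15(1−q); from Low it is 18q + 11(1−q).
Setting these equal: −7q + 15 = 7q + 11, so q = 2/7.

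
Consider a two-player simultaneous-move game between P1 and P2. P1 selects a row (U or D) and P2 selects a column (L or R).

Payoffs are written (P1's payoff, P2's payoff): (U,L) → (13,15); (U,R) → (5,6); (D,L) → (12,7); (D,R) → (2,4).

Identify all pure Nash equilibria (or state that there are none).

(U, L): P1 gets 13 ≥ 12 from D, and P2 gets 15 ≥ 6 from R — Nash equilibrium.
(U, R): P2 prefers L (15 > 6) — not an equilibrium.
(D, L): P1 prefers U (13 > 12) — not an equilibrium.
(D, R): P1 prefers U (5 > 2); P2 prefers L (7 > 4) — not an equilibrium.

(U, L)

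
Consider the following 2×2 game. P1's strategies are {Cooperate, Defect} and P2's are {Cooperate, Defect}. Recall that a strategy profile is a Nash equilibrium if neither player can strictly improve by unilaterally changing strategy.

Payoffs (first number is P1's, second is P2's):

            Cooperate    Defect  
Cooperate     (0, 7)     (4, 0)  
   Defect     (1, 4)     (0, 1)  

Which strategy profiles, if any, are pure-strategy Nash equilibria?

(Defect, Cooperate)

(Cooperate, Cooperate): P1 prefers Defect (1 > 0) — not an equilibrium.
(Cooperate, Defect): P2 prefers Cooperate (7 > 0) — not an equilibrium.
(Defect, Cooperate): P1 gets 1 ≥ 0 from Cooperate, and P2 gets 4 ≥ 1 from Defect — Nash equilibrium.
(Defect, Defect): P1 prefers Cooperate (4 > 0); P2 prefers Cooperate (4 > 1) — not an equilibrium.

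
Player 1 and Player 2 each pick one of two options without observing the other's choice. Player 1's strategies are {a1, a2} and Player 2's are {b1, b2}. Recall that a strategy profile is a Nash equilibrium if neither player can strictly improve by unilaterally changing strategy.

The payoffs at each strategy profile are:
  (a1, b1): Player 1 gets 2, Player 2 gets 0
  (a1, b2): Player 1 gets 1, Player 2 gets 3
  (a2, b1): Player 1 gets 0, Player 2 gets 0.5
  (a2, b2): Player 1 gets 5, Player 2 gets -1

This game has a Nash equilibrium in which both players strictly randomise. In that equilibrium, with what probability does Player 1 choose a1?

1/3

Let x be the probability that Player 1 plays a1. In a completely mixed equilibrium, Player 2 must be indifferent between b1 and b2.
Player 2's expected payoff from b1 is 0.5(1−x); from b2 it is 3x − (1−x).
Setting these equal: −0.5x + 0.5 = 4x − 1, so x = 1/3.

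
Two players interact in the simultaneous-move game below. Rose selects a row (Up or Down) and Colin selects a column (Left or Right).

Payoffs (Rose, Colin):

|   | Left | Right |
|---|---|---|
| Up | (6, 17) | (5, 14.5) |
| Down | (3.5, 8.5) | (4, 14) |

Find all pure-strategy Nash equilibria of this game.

(Up, Left)

(Up, Left): Rose gets 6 ≥ 3.5 from Down, and Colin gets 17 ≥ 14.5 from Right — Nash equilibrium.
(Up, Right): Colin prefers Left (17 > 14.5) — not an equilibrium.
(Down, Left): Rose prefers Up (6 > 3.5); Colin prefers Right (14 > 8.5) — not an equilibrium.
(Down, Right): Rose prefers Up (5 > 4) — not an equilibrium.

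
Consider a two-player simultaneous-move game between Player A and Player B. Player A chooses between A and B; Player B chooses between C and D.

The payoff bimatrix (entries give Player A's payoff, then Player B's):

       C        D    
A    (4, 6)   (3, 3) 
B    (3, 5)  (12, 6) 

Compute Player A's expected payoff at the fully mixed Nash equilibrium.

First find y, the probability Player B plays C, from Player A's indifference between A and B: 4y + 3(1−y) = 3y + 12(1−y), giving y = 9/10.
Since Player A is indifferent in equilibrium, Player A's expected payoff equals the payoff from either row against (9/10, 1/10). Using A: 4(9/10) + 3(1/10) = 39/10.

39/10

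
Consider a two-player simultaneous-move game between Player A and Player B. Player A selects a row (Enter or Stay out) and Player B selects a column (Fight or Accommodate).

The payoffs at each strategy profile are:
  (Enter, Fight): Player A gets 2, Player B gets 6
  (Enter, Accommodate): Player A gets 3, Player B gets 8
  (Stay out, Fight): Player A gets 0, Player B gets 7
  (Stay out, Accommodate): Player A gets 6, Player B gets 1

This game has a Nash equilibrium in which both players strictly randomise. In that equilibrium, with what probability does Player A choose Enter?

Let p be the probability that Player A plays Enter. In a completely mixed equilibrium, Player B must be indifferent between Fight and Accommodate.
Player B's expected payoff from Fight is 6p + 7(1−p); from Accommodate it is 8p + (1−p).
Setting these equal: −p + 7 = 7p + 1, so p = 3/4.

3/4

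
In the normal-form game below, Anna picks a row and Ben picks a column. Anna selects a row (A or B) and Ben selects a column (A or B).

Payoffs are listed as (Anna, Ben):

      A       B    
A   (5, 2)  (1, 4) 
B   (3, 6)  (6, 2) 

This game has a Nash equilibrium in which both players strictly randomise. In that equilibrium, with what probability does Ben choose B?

2/7

Let q be the probability that Ben plays A. In a completely mixed equilibrium, Anna must be indifferent between A and B.
Anna's expected payoff from A is 5q + (1−q); from B it is 3q + 6(1−q).
Setting these equal: 4q + 1 = −3q + 6, so q = 5/7.
Therefore Ben plays B with probability 1 − 5/7 = 2/7.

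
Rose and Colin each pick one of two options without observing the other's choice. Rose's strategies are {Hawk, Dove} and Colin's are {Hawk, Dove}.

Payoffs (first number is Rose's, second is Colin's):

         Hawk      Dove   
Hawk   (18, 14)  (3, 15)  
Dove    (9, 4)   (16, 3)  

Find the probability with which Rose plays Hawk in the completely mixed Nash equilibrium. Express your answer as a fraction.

1/2

Let r be the probability that Rose plays Hawk. In a completely mixed equilibrium, Colin must be indifferent between Hawk and Dove.
Colin's expected payoff from Hawk is 14r + 4(1−r); from Dove it is 15r + 3(1−r).
Setting these equal: 10r + 4 = 12r + 3, so r = 1/2.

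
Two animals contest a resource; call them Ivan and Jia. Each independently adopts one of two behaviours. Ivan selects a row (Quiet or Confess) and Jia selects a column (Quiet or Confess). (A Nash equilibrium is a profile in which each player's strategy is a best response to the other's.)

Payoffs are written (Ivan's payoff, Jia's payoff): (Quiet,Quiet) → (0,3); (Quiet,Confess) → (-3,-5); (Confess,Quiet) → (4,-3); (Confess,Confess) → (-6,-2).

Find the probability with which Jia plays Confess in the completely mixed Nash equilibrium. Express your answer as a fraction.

Let q be the probability that Jia plays Quiet. In a completely mixed equilibrium, Ivan must be indifferent between Quiet and Confess.
Ivan's expected payoff from Quiet is −3(1−q); from Confess it is 4q − 6(1−q).
Setting these equal: 3q − 3 = 10q − 6, so q = 3/7.
Therefore Jia plays Confess with probability 1 − 3/7 = 4/7.

4/7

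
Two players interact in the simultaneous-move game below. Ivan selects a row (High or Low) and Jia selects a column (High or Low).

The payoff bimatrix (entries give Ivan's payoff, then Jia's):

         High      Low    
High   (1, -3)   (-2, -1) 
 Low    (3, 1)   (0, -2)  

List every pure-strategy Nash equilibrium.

(High, High): Ivan prefers Low (3 > 1); Jia prefers Low (-1 > -3) — not an equilibrium.
(High, Low): Ivan prefers Low (0 > -2) — not an equilibrium.
(Low, High): Ivan gets 3 ≥ 1 from High, and Jia gets 1 ≥ -2 from Low — Nash equilibrium.
(Low, Low): Jia prefers High (1 > -2) — not an equilibrium.

(Low, High)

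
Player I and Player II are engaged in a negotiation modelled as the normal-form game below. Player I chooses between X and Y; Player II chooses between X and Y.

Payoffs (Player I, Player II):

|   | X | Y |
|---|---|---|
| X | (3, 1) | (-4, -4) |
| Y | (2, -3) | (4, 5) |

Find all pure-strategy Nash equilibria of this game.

(X, X): Player I gets 3 ≥ 2 from Y, and Player II gets 1 ≥ -4 from Y — Nash equilibrium.
(X, Y): Player I prefers Y (4 > -4); Player II prefers X (1 > -4) — not an equilibrium.
(Y, X): Player I prefers X (3 > 2); Player II prefers Y (5 > -3) — not an equilibrium.
(Y, Y): Player I gets 4 ≥ -4 from X, and Player II gets 5 ≥ -3 from X — Nash equilibrium.

(X, X) and (Y, Y)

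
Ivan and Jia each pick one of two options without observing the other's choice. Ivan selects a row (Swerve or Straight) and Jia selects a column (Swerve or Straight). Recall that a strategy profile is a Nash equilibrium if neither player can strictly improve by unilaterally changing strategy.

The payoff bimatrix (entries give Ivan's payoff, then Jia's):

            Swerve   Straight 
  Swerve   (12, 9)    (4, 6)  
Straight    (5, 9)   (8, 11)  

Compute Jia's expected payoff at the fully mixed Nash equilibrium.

9

First find x, the probability Ivan plays Swerve, from Jia's indifference between Swerve and Straight: 9x + 9(1−x) = 6x + 11(1−x), giving x = 2/5.
Since Jia is indifferent in equilibrium, Jia's expected payoff equals the payoff from either column against (2/5, 3/5). Using Swerve: 9(2/5) + 9(3/5) = 9.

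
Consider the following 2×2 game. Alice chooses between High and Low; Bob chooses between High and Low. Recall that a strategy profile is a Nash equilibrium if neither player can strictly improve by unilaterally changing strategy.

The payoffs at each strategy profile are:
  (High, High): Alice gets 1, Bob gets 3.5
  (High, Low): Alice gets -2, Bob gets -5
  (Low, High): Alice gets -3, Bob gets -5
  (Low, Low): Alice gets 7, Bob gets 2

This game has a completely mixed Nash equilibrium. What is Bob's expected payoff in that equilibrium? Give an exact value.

First find p, the probability Alice plays High, from Bob's indifference between High and Low: 3.5p − 5(1−p) = −5p + 2(1−p), giving p = 14/31.
Since Bob is indifferent in equilibrium, Bob's expected payoff equals the payoff from either column against (14/31, 17/31). Using High: 3.5(14/31) − 5(17/31) = -36/31.

-36/31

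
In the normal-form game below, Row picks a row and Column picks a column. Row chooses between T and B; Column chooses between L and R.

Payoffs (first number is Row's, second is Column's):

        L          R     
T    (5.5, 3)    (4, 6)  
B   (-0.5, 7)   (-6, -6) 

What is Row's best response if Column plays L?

T

Against L, Row earns 5.5 from T and -0.5 from B.
So T is the best response.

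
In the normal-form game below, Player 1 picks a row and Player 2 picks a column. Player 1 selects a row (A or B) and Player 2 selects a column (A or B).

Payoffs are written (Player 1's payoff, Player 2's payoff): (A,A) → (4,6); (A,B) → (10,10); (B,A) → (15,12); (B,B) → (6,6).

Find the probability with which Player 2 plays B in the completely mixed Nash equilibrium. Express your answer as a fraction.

11/15

Let q be the probability that Player 2 plays A. In a completely mixed equilibrium, Player 1 must be indifferent between A and B.
Player 1's expected payoff from A is 4q + 10(1−q); from B it is 15q + 6(1−q).
Setting these equal: −6q + 10 = 9q + 6, so q = 4/15.
Therefore Player 2 plays B with probability 1 − 4/15 = 11/15.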